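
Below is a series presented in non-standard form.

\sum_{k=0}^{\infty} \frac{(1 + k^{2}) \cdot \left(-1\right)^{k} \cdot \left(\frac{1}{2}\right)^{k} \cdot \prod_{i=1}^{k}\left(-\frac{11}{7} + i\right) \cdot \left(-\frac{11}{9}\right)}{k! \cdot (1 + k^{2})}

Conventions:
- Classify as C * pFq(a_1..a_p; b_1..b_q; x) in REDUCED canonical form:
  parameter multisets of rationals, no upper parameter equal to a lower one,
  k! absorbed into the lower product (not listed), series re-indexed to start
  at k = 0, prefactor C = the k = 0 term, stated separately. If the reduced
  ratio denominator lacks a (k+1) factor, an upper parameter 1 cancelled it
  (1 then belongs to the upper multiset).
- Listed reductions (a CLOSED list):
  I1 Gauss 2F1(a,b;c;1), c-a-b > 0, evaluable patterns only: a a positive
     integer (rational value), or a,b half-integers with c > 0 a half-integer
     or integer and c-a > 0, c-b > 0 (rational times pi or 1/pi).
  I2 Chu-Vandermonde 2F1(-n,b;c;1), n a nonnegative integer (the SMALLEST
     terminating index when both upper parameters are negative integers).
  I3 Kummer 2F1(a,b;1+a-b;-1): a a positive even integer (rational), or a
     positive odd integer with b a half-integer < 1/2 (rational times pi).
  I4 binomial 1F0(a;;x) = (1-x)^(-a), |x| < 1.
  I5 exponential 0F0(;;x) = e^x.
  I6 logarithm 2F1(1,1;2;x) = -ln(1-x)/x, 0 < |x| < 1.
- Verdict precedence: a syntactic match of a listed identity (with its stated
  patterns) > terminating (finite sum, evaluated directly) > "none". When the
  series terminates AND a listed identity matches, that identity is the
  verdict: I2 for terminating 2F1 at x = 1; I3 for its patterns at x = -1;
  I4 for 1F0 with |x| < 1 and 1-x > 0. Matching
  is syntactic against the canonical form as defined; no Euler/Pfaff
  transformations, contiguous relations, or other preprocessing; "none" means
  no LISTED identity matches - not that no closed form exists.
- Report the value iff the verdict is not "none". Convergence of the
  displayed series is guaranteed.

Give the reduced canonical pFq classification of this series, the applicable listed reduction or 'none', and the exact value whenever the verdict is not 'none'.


At argument -\frac{1}{2}: a 1F0 with upper {-\frac{4}{7}}, lower {-}, scaled by C = -\frac{11}{9}. Verdict at x = -\frac{1}{2}: the binomial series (I4) matches (the 1F0 binomial series: exponent 4/7, x = -\frac{1}{2}). Value: \left(-\frac{11}{9}\right) \cdot \left(\frac{3}{2}\right)^{\frac{4}{7}}.

First insight: from the first term -\frac{11}{9}: the (-1)^k factor (prefactor -11/9) folds into the argument's sign.
Ratio: r(k) = -\frac{1}{2} * (k-\frac{4}{7}) / [(k+1)] - rational; roots negated = parameters, x = -\frac{1}{2}, C = -\frac{11}{9}.


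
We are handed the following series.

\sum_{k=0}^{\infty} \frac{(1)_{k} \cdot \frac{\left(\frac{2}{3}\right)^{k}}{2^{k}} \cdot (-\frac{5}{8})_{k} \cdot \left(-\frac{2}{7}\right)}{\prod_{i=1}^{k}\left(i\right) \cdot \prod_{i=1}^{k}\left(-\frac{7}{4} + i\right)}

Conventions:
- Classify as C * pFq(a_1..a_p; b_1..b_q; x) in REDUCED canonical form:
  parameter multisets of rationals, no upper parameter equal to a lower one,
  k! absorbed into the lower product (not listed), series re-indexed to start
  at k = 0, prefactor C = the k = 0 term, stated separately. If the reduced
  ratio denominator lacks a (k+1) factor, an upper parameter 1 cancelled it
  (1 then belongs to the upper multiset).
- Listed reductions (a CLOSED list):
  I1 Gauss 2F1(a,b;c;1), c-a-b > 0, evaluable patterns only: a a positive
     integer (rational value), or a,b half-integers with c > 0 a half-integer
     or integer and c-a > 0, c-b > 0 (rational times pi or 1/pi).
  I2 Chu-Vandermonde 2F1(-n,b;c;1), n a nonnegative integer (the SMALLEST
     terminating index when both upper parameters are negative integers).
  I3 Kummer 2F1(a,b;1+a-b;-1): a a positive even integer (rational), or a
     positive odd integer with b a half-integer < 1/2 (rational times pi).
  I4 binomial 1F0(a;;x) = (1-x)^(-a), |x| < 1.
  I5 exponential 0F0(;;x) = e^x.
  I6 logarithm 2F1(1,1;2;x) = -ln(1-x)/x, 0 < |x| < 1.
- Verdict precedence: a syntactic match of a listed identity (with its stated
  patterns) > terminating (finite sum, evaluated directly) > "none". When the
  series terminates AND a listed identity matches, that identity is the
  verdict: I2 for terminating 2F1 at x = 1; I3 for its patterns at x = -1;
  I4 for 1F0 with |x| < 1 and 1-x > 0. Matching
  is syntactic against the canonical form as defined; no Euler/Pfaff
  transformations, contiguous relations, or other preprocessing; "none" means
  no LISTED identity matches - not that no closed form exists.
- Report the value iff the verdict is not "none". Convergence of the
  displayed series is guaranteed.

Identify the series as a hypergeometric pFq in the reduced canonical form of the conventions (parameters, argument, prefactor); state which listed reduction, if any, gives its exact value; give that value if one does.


The series (x = \frac{1}{3}) is 2F1: upper {-\frac{5}{8}, 1}, lower {-\frac{3}{4}}, prefactor -\frac{2}{7}. Verdict: none - this 2F1 at x = \frac{1}{3} matches no listed pattern, and upper {-\frac{5}{8}, 1} holds no stopper.

Key step: t_0 = -\frac{2}{7} here, and the lower running product (C = -2/7, x = 1/3) is a rising factorial.
Term ratio: r(k) = \frac{1}{3} * (k-\frac{5}{8}) (k+1) / [(k-\frac{3}{4}) (k+1)] - rational in k, leading ratio \frac{1}{3}; with t_0 = -\frac{2}{7}, classification follows.


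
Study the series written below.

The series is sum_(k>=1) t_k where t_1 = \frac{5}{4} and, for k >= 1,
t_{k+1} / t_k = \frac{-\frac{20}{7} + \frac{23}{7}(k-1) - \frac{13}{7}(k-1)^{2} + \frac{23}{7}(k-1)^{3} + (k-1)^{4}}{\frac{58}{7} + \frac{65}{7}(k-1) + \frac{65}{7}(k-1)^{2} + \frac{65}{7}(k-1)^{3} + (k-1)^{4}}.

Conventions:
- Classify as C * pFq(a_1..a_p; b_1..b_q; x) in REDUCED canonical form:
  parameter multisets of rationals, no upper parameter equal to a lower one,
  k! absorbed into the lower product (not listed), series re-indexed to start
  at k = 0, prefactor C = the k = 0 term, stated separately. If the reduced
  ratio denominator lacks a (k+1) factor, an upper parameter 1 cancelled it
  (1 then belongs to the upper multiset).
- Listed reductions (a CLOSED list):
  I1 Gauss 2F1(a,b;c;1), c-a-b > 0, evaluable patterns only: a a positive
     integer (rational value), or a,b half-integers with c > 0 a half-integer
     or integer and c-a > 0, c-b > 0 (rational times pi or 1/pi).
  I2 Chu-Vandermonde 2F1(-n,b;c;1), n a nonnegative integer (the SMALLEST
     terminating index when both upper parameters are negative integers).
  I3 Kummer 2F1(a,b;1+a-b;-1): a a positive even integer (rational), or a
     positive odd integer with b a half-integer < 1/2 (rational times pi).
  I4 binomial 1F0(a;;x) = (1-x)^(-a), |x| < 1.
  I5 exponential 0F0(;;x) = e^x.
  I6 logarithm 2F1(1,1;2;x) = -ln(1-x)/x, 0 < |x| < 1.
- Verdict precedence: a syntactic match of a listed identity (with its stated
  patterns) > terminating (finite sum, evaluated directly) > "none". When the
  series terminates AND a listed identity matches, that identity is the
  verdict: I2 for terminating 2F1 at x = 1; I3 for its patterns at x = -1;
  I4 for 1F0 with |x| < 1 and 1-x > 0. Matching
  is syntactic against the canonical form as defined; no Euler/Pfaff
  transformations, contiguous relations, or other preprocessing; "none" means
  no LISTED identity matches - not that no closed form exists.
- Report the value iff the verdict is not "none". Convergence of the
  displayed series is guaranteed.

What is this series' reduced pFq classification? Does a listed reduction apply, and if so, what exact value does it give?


This is \frac{5}{4} * 2F1(-\frac{5}{7}, 4; \frac{58}{7}; 1) in reduced canonical form. Verdict: this is Gauss's theorem (I1) (x = 1: the Gamma ratio telescopes since c-a-b = 5 > 0 and a = 4 in Z>0). Its exact value is \frac{103785}{134456}.

Key step: t_0 = \frac{5}{4} here, and roots of the ratio polynomials (prefactor 5/4) are the negated parameters.
Term ratio: r(k) = 1 * (k-\frac{5}{7}) (k+4) / [(k+\frac{58}{7}) (k+1)] - rational in k, leading ratio 1; with t_0 = \frac{5}{4}, classification follows.


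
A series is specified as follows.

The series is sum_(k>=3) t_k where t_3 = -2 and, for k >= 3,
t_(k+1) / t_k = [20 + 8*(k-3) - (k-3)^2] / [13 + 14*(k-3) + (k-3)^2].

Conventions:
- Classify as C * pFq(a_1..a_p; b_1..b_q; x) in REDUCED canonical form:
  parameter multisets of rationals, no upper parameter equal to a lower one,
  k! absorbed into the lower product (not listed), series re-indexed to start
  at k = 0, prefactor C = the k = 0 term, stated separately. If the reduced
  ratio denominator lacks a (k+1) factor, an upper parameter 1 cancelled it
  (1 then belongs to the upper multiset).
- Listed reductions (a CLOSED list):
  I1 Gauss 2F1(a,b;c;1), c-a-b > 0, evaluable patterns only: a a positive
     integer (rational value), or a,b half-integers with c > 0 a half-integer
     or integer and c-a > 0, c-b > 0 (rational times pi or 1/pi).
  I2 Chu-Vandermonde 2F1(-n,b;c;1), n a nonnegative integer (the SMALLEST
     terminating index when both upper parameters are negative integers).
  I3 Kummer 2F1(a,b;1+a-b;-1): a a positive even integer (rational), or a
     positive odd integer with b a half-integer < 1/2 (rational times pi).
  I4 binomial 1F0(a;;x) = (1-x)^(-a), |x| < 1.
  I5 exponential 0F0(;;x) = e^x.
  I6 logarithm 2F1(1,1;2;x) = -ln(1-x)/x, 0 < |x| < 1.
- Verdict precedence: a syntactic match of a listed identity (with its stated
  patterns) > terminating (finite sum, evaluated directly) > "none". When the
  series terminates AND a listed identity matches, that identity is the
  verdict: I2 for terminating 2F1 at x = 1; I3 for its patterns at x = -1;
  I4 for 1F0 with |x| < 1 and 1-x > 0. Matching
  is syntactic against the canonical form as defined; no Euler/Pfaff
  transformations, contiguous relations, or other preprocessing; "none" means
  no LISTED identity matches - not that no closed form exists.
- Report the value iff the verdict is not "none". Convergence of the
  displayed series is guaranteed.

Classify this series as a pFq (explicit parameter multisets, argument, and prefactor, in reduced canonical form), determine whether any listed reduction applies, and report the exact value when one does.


The tell: with t_0 = -2, roots of the ratio polynomials (prefactor -2) are the negated parameters.
Adjacent-term ratio: r(k) = (-1) * (k-10) (k+2) / [(k+13) (k+1)] - rational in k, leading ratio (-1); with t_0 = -2, classification follows.

At argument -1: a 2F1 with upper {-10, 2}, lower {13}, scaled by C = -2. Verdict (x = -1): Kummer (I3) applies (x = -1; c = 13 equals 1+a-b for upper {-10, 2}: listed pattern). Exact value: -12.


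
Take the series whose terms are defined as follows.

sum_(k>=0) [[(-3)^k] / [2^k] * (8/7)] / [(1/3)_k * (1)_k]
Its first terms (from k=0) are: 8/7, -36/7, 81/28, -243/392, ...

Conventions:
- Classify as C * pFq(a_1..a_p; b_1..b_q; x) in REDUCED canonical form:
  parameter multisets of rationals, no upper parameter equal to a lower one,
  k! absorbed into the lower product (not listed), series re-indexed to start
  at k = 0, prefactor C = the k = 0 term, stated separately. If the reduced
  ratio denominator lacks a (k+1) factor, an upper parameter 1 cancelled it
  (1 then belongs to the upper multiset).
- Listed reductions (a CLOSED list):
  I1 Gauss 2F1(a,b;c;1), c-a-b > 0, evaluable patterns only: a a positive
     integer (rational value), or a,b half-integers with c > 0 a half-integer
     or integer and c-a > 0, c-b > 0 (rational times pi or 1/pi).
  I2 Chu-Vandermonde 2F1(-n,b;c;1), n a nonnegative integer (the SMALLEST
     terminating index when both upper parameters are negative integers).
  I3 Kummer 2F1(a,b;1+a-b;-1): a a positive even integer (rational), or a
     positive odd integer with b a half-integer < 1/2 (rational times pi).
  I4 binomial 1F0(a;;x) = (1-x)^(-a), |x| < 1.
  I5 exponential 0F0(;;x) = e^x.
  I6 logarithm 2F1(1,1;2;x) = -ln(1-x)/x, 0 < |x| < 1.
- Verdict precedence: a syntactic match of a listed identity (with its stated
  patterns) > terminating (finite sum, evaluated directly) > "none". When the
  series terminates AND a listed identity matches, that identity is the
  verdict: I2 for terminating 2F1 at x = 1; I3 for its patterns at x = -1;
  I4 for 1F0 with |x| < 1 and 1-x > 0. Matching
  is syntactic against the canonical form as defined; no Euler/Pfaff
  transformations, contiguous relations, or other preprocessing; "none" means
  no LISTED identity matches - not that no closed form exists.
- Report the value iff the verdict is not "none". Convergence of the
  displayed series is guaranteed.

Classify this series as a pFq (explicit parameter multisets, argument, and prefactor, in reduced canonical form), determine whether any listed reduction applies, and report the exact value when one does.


Key step: t_0 = 8/7 here, and the two k-th powers (prefactor 8/7) combine into one argument.
Adjacent-term ratio: r(k) = (-3/2) * 1 / [(k+1/3) (k+1)] - rational; roots negated = parameters, x = (-3/2), C = 8/7.

Canonical form: C = 8/7 times 0F1 with upper {-}, lower {1/3}, x = -3/2. Verdict: none - at argument -3/2 the multisets {-} ; {1/3} match no listed identity.


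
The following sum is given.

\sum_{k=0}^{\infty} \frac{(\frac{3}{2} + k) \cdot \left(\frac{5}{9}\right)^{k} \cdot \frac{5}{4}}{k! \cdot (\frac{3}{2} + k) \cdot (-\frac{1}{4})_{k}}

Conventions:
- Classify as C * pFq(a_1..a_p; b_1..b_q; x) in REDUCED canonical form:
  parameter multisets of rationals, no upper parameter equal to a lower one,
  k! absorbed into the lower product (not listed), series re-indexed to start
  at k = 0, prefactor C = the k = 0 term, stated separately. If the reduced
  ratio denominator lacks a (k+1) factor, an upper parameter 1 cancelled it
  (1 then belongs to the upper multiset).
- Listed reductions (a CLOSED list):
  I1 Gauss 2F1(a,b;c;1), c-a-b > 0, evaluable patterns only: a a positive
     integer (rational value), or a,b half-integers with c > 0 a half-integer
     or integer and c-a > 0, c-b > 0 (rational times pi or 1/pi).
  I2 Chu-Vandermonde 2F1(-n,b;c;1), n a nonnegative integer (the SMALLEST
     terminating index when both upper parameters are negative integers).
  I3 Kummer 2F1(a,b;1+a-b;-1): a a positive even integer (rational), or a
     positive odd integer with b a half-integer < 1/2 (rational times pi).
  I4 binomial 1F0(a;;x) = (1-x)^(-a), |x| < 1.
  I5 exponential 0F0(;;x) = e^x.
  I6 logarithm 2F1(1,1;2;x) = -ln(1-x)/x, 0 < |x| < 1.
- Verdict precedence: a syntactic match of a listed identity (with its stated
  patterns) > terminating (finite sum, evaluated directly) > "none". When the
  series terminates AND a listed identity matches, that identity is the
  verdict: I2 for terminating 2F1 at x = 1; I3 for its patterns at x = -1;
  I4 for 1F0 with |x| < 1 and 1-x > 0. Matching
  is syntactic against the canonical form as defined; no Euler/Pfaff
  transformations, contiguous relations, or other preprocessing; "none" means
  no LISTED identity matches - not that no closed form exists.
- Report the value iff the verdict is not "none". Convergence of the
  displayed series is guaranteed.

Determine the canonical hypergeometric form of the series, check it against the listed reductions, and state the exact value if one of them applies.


First insight: from the first term \frac{5}{4}: k + 3/2 divides numerator and denominator alike; C = 5/4, x = 5/9 after cancelling.
Ratio: r(k) = \frac{5}{9} * 1 / [(k-\frac{1}{4}) (k+1)] - rational; roots negated = parameters, x = \frac{5}{9}, C = \frac{5}{4}.

Reduced: x = \frac{5}{9}, 0F1, upper = {-}, lower = {-\frac{1}{4}}, C = \frac{5}{4}. Verdict: none. No listed pattern accepts 0F1(-; -\frac{1}{4}; \frac{5}{9}).


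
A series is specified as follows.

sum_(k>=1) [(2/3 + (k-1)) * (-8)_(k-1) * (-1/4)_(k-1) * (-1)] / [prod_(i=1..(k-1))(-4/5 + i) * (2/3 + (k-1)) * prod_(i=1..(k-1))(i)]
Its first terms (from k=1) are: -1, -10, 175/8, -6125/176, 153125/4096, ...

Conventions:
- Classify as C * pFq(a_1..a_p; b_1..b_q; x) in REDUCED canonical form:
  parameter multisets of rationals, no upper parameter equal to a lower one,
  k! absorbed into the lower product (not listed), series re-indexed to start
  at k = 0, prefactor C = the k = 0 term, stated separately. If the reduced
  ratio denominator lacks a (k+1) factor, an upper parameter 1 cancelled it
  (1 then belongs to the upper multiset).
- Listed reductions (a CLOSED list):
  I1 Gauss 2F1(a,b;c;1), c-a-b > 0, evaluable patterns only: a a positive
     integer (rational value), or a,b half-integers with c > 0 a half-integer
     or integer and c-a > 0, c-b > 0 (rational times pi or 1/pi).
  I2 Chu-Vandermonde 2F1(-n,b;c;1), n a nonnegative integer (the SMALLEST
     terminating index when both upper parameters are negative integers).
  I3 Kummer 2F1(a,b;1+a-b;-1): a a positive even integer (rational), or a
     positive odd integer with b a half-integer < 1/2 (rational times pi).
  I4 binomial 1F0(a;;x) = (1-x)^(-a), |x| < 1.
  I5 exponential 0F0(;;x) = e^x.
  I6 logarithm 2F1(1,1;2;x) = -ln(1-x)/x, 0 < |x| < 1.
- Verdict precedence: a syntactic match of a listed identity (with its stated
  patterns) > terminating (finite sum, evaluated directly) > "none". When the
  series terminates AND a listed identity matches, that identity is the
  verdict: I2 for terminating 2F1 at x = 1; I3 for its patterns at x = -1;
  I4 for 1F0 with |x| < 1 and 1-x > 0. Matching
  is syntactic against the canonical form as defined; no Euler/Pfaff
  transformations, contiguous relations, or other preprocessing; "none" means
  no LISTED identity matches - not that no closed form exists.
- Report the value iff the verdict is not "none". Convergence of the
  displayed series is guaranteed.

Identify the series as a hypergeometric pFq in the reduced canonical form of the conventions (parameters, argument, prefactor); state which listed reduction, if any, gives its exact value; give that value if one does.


At argument 1: a 2F1 with upper {-8, -1/4}, lower {1/5}, scaled by C = -1. Verdict: Chu-Vandermonde (I2) matches (terminating 2F1 at x = 1 with n = 8, b = -1/4, c = 1/5). Value: -290198459383/74373398528.

First insight: with t_0 = -1, the lower running product (prefactor -1) is a rising factorial.
Adjacent-term ratio: r(k) = 1 * (k-8) (k-1/4) / [(k+1/5) (k+1)] - rational; roots negated = parameters, x = 1, C = -1.


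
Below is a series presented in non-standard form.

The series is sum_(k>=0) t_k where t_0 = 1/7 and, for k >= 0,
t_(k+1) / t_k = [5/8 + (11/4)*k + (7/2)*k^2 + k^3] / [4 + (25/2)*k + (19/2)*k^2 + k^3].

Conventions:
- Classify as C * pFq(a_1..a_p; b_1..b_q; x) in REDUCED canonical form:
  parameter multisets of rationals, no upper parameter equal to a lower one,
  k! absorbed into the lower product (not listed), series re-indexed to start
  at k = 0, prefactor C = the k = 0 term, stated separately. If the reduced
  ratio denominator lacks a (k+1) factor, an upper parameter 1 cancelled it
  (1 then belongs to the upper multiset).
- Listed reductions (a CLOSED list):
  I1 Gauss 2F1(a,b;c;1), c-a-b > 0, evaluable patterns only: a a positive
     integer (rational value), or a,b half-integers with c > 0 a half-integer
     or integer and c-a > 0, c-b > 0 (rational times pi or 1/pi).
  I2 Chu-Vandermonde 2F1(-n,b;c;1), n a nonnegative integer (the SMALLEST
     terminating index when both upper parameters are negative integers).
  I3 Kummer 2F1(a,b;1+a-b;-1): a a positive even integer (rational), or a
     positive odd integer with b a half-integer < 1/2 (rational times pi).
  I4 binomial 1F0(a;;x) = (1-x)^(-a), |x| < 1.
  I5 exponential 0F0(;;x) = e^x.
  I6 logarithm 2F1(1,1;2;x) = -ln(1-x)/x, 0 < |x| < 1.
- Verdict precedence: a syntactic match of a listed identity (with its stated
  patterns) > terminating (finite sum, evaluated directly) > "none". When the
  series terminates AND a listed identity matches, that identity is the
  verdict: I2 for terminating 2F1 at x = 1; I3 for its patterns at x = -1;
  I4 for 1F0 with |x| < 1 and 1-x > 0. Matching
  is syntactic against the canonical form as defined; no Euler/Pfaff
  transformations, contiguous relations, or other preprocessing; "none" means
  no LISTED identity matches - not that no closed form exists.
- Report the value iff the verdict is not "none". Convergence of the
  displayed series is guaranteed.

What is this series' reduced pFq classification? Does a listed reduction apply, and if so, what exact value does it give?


The tell: t_0 = 1/7 here, and the ratio is unreduced: k + 1/2 divides both sides (C = 1/7).
Step ratio: r(k) = 1 * (k+1/2) (k+5/2) / [(k+8) (k+1)] - rational in k, leading ratio 1; with t_0 = 1/7, classification follows.

This is 1/7 * 2F1(1/2, 5/2; 8; 1) in reduced canonical form. Verdict at x = 1: the half-integer Gauss pattern (I1) matches (x = 1; upper {1/2, 5/2} half-integers, c = 8 in the evaluable pattern). Exact value: (524288/945945) / pi.


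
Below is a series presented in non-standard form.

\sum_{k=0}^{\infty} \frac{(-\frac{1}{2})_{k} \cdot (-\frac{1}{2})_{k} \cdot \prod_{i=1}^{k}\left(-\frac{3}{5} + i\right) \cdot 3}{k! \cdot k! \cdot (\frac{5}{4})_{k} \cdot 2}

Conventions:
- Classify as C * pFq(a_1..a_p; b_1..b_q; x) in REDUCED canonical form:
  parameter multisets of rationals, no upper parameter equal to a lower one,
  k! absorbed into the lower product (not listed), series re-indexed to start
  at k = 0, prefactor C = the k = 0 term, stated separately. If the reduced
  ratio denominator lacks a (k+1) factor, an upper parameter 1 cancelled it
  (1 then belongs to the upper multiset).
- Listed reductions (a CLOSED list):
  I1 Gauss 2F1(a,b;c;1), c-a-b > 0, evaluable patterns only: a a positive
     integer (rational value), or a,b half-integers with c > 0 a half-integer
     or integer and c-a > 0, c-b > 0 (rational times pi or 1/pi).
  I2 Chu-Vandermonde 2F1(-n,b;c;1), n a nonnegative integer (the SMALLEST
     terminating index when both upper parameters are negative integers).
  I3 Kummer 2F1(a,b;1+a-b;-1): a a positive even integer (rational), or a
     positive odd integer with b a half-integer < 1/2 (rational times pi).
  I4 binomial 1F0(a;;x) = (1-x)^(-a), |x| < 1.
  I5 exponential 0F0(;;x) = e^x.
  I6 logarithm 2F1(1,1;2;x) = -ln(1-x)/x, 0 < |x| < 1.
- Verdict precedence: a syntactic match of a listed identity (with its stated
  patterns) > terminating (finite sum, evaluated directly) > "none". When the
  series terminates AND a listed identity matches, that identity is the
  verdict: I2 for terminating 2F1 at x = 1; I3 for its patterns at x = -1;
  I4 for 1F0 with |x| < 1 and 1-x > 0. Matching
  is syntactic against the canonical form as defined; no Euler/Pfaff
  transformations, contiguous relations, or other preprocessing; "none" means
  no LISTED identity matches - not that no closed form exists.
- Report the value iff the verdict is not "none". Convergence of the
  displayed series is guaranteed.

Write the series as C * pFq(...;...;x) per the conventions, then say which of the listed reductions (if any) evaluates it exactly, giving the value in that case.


First insight: with t_0 = \frac{3}{2}, the constant factors (C = 3/2) combine into one prefactor.
Term ratio: r(k) = 1 * (k-\frac{1}{2}) (k-\frac{1}{2}) (k+\frac{2}{5}) / [(k+1) (k+\frac{5}{4}) (k+1)] - rational; roots negated = parameters, x = 1, C = \frac{3}{2}.

With C = \frac{3}{2}: the canonical form is 3F2(-\frac{1}{2}, -\frac{1}{2}, \frac{2}{5}; 1, \frac{5}{4}; 1). Verdict: none - at argument 1 the multisets {-\frac{1}{2}, -\frac{1}{2}, \frac{2}{5}} ; {1, \frac{5}{4}} match no listed identity.


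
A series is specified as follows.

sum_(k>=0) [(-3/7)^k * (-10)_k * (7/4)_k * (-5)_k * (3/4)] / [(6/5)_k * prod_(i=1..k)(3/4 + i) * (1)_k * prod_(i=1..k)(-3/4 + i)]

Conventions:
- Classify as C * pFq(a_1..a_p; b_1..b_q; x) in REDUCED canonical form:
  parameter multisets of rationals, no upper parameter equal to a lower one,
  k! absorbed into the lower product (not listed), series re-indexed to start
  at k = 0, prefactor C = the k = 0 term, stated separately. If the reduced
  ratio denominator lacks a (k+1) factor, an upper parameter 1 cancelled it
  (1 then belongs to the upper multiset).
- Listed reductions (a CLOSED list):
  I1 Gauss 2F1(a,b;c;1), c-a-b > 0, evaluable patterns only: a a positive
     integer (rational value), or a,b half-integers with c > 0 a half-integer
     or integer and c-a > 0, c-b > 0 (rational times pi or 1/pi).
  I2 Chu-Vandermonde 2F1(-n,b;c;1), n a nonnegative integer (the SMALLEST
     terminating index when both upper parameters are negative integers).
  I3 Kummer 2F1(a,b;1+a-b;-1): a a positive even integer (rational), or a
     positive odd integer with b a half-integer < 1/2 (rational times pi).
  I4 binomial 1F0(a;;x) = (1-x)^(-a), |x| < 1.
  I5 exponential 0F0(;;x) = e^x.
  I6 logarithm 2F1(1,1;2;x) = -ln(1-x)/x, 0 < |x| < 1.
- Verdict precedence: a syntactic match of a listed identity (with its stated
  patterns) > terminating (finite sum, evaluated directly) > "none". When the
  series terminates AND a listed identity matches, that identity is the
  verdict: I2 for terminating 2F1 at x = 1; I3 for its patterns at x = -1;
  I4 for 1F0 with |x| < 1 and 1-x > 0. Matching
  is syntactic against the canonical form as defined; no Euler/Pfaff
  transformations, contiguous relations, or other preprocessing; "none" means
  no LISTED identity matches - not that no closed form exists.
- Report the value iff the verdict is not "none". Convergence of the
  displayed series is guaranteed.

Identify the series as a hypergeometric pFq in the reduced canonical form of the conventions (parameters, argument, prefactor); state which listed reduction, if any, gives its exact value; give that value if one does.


This is 3/4 * 2F2(-10, -5; 1/4, 6/5; -3/7) in reduced canonical form. Verdict: terminating - no listed pattern fits, but -5 in the upper list cuts the series at k = 5; direct evaluation. Sum: 71337126363/2124606484.

Key step: from the first term 3/4: the lower running product (prefactor 3/4) is a rising factorial.
Consecutive-term ratio: r(k) = (-3/7) * (k-10) (k-5) / [(k+1/4) (k+6/5) (k+1)] - rational; roots negated = parameters, x = (-3/7), C = 3/4.


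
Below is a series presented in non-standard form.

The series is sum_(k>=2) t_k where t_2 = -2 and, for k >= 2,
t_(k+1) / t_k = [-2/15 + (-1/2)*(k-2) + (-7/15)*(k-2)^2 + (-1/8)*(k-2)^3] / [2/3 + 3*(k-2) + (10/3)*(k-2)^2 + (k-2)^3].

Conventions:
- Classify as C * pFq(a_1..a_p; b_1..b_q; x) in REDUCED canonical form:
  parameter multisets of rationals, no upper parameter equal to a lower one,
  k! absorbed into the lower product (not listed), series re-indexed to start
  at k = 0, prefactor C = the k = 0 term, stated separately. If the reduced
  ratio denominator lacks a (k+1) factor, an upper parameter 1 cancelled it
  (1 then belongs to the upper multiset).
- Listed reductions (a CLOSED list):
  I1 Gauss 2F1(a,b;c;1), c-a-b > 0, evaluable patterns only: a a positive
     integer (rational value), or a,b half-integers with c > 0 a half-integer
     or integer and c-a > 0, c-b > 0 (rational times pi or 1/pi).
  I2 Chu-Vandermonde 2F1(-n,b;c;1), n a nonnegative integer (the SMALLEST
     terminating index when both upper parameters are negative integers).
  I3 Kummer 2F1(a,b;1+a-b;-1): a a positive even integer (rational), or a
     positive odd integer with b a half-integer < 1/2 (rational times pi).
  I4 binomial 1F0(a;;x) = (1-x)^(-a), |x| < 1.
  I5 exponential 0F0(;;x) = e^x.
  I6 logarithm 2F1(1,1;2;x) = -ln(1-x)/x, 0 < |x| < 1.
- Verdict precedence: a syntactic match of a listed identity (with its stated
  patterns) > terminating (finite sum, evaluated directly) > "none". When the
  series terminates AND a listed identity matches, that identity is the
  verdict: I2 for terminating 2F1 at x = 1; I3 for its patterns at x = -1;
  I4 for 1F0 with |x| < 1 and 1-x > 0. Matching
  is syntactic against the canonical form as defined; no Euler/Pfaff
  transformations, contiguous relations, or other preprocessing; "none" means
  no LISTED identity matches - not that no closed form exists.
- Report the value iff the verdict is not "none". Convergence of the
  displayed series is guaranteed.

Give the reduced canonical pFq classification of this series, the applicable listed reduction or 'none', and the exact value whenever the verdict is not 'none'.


With C = -2: the canonical form is 2F1(2/5, 4/3; 1/3; -1/8). Verdict: none (x = -1/8): each listed identity misses the multisets {2/5, 4/3} ; {1/3}.

First insight: t_0 = -2 here, and the parameter 2 appears in both the upper and lower lists and cancels.
Step ratio: r(k) = (-1/8) * (k+2/5) (k+4/3) / [(k+1/3) (k+1)] - poly over poly, x = (-1/8) from leading terms; C = -2 at k = 0.


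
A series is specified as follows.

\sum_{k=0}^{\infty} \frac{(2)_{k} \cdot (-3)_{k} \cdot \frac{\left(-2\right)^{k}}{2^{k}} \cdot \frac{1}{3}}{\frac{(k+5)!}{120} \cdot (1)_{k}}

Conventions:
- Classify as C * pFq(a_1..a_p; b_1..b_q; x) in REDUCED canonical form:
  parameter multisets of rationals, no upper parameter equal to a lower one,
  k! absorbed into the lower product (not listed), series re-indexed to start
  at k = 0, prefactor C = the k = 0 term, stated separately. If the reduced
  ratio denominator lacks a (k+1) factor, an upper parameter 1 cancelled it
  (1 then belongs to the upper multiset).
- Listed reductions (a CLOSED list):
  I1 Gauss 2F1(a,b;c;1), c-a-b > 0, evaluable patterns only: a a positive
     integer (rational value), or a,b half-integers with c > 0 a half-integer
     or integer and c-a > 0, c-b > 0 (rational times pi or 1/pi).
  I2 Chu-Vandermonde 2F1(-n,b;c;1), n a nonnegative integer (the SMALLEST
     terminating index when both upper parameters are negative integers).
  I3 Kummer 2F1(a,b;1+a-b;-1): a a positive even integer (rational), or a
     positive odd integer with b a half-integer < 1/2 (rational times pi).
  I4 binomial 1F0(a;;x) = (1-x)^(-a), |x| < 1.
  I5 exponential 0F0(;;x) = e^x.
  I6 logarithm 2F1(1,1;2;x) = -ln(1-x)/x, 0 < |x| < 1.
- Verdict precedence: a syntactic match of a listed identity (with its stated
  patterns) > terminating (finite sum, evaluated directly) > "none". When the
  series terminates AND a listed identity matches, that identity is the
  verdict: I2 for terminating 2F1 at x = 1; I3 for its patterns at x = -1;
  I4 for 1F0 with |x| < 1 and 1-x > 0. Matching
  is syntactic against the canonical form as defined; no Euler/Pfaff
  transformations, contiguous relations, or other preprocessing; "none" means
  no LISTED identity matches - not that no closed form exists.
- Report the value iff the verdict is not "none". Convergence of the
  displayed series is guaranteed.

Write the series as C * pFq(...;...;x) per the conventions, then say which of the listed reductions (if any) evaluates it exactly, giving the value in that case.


Key observation: t_0 = \frac{1}{3} here, and the denominator's factorial ratio (prefactor 1/3) is a lower Pochhammer.
Adjacent-term ratio: r(k) = -1 * (k-3) (k+2) / [(k+6) (k+1)] - rational; roots negated = parameters, x = -1, C = \frac{1}{3}.

With C = \frac{1}{3}: the canonical form is 2F1(-3, 2; 6; -1). Verdict (x = -1): the Kummer evaluation I3 applies (x = -1; c = 6 equals 1+a-b for upper {-3, 2}: listed pattern). Its exact value is \frac{5}{6}.


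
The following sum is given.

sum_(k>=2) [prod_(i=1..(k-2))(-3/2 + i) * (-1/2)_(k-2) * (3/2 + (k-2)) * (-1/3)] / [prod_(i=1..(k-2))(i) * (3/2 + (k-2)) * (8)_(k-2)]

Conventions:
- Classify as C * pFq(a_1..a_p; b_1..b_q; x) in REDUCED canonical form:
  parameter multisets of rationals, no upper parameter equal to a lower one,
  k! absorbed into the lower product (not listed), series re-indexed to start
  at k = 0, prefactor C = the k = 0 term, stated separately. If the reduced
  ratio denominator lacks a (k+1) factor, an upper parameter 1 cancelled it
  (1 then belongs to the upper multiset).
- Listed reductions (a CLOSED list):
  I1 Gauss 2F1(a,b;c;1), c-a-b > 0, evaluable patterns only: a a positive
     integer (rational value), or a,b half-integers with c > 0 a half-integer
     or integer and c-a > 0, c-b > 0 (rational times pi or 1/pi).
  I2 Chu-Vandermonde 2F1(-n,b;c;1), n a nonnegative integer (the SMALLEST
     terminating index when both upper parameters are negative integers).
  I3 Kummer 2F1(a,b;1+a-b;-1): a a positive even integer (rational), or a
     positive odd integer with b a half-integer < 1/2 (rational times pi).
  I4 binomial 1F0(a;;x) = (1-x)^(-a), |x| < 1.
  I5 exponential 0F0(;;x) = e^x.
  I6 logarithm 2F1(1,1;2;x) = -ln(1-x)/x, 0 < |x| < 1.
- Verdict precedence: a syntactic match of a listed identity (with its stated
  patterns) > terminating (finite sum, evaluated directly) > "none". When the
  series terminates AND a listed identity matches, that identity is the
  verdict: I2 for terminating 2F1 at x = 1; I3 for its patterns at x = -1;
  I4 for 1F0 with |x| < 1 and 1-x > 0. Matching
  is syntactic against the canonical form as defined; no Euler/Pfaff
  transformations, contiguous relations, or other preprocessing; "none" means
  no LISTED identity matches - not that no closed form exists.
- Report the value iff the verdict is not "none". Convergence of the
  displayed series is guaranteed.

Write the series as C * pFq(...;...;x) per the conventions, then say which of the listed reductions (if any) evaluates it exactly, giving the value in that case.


First insight: t_0 being -1/3, the product of the first k integers (C = -1/3) is k!.
Consecutive-term ratio: r(k) = 1 * (k-1/2) (k-1/2) / [(k+8) (k+1)] ; factor over Q: parameters, x = 1, and C = -1/3.

Reduced: x = 1, 2F1, upper = {-1/2, -1/2}, lower = {8}, C = -1/3. Verdict: Gauss's theorem I1 (half-integer case) applies (x = 1; upper {-1/2, -1/2} half-integers, c = 8 in the evaluable pattern). Its exact value is (-134217728/124227675) / pi.


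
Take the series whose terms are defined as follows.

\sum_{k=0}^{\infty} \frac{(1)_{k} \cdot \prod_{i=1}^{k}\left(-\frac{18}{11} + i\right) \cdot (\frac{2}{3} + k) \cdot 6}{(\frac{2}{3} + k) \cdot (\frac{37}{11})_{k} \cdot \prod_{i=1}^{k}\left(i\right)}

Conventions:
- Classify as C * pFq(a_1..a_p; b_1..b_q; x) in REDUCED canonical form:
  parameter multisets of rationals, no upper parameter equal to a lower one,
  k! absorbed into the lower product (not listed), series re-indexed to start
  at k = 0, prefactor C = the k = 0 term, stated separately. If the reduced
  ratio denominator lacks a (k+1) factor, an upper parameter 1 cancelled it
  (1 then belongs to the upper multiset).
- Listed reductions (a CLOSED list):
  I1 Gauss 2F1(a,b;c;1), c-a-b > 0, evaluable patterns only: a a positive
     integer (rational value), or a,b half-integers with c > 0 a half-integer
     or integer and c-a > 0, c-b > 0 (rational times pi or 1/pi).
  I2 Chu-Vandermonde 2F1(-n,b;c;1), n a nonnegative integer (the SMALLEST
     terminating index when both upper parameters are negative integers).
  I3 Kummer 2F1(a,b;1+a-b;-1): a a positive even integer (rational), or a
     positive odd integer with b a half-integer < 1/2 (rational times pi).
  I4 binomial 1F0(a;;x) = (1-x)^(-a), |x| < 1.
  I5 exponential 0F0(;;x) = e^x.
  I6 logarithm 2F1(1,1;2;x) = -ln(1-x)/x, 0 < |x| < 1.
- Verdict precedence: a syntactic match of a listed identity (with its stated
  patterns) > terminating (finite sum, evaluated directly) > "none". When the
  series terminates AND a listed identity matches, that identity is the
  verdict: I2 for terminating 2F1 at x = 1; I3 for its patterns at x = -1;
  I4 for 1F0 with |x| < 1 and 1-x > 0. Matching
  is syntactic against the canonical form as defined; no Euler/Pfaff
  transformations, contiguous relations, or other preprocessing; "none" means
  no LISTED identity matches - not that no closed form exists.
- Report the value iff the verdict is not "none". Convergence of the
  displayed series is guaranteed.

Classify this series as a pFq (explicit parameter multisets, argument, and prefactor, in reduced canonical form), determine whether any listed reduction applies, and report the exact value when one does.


Canonical form: C = 6 times 2F1 with upper {-\frac{7}{11}, 1}, lower {\frac{37}{11}}, x = 1. Verdict (x = 1): Gauss's theorem (I1) applies (x = 1: the Gamma ratio telescopes since c-a-b = 3 > 0 and a = 1 in Z>0). Sum: \frac{52}{11}.

Structural cue: with t_0 = 6, the product of the first k integers (C = 6) is k!.
Term ratio: r(k) = 1 * (k-\frac{7}{11}) (k+1) / [(k+\frac{37}{11}) (k+1)] ; factor over Q: parameters, x = 1, and C = 6.


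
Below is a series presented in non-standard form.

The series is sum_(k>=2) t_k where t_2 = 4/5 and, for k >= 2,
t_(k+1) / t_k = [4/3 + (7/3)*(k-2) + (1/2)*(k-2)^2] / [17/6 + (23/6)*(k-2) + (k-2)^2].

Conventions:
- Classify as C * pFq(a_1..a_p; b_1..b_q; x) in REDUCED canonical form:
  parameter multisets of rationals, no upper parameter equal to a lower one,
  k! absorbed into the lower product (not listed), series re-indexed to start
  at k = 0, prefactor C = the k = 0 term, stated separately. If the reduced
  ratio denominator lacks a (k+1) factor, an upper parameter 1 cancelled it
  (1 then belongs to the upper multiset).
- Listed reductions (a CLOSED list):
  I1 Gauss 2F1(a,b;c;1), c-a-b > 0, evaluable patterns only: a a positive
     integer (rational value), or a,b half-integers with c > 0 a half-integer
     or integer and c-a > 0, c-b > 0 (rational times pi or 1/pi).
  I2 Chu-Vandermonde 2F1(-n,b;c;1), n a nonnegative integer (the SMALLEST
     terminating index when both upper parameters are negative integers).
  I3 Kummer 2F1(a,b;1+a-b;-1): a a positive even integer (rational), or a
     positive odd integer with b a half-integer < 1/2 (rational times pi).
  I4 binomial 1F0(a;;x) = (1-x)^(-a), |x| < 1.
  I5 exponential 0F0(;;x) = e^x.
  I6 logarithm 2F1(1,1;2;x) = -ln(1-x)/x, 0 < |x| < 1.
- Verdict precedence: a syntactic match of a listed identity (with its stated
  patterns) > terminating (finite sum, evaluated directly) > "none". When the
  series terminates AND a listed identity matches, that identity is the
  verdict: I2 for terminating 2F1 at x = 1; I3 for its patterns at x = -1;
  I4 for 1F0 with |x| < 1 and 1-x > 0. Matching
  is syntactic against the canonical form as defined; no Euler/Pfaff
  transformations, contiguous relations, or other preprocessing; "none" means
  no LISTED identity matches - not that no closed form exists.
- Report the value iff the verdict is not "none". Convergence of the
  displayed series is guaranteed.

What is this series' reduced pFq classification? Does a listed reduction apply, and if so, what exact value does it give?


Canonical form: C = 4/5 times 2F1 with upper {2/3, 4}, lower {17/6}, x = 1/2. Verdict: none here - no I1-I6 shape fits x = 1/2 with lower {17/6}.

Structural cue: from the first term 4/5: factor the ratio over Q (C = 4/5): negated roots = parameters.
Consecutive-term ratio: r(k) = (1/2) * (k+2/3) (k+4) / [(k+17/6) (k+1)] - rational in k, leading ratio (1/2); with t_0 = 4/5, classification follows.


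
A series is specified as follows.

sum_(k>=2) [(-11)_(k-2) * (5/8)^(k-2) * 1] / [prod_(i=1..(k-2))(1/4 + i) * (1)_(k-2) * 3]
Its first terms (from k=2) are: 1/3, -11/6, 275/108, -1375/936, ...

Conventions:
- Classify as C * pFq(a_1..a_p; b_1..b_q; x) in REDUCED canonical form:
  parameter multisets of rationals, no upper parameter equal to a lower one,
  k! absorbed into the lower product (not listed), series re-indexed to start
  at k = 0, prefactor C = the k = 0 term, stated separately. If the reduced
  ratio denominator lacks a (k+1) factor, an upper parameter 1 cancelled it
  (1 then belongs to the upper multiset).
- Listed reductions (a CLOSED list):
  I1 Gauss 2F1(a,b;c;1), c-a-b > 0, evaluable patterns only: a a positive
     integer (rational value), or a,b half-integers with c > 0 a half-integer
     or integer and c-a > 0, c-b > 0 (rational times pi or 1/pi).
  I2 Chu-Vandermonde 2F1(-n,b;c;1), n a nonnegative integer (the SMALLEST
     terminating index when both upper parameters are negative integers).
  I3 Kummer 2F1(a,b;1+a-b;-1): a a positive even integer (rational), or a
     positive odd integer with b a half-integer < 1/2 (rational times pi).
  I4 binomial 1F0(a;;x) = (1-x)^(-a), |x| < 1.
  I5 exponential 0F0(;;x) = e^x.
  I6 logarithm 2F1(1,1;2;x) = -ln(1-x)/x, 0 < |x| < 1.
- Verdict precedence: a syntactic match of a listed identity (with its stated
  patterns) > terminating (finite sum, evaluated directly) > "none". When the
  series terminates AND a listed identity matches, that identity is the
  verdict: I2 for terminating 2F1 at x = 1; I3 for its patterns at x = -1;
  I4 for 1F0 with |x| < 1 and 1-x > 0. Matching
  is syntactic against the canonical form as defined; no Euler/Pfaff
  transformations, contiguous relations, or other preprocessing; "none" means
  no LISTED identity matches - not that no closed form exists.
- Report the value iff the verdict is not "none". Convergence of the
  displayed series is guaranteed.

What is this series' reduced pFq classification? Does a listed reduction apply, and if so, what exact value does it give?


The series (x = 5/8) is 1F1: upper {-11}, lower {5/4}, prefactor 1/3. Verdict: terminating. With -11 upstairs the series is a 12-term polynomial sum; evaluated term by term. Hence: -187416037675859/3353090790905856.

Key observation: t_0 being 1/3, (1)_k (C = 1/3) is k! itself.
Ratio: r(k) = (5/8) * (k-11) / [(k+5/4) (k+1)] ; factor over Q: parameters, x = (5/8), and C = 1/3.
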